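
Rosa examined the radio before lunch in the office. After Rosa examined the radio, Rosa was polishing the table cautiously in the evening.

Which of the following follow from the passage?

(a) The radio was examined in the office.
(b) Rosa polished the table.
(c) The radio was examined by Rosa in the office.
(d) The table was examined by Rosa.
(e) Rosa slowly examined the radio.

(a) Entailed — dropping 'before lunch' and generalizing the agent leaves a sub-description the original still satisfies.
(b) Entailed — 'polish' is an activity; 'was polishing' entails that some polishing happened, so 'polished' holds.
(c) Entailed — the original entails any weakening of itself; this just drops 'before lunch'.
(d) Not entailed — Rosa examined the radio, not the table; the table belongs to the polishing event.
(e) Not entailed — 'slowly' adds information not in the original event.

(a), (b), (c)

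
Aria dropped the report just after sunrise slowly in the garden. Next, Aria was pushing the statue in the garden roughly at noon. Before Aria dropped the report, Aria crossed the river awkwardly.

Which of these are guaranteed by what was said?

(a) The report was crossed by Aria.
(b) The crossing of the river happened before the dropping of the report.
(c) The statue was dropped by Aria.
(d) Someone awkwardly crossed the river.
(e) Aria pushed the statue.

(b), (d), (e)

(a) Not entailed — Aria crossed the river, not the report; the report belongs to the dropping event.
(b) Entailed — the narrative places the crossing before the dropping.
(c) Not entailed — Aria dropped the report, not the statue; the statue belongs to the pushing event.
(d) Entailed — this follows by dropping conjuncts from the crossing event's description.
(e) Entailed — 'push' is an activity; 'was pushing' entails that some pushing happened, so 'pushed' holds.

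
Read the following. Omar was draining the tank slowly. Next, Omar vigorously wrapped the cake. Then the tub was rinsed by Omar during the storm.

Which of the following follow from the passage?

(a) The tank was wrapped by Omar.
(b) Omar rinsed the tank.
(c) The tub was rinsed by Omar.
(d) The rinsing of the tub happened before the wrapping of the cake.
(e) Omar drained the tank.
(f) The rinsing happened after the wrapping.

(a) Not entailed — Omar wrapped the cake, not the tank; the tank belongs to the draining event.
(b) Not entailed — Omar rinsed the tub, not the tank; the tank belongs to the draining event.
(c) Entailed — the original entails any weakening of itself; this just drops 'during the storm'.
(d) Not entailed — the narrative places the wrapping before the rinsing, not after.
(e) Not entailed — 'was draining' is progressive on an accomplishment; it does not entail the completed 'drained'.
(f) Entailed — the narrative places the wrapping before the rinsing.

(c), (f)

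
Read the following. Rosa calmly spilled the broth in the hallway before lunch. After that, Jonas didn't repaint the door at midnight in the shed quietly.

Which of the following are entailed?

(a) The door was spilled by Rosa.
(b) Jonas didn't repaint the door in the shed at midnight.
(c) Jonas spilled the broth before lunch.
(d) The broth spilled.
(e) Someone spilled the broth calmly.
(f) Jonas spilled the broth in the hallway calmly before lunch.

(d), (e)

(a) Not entailed — Rosa spilled the broth, not the door; the door belongs to the repainting event.
(b) Not entailed — dropping 'quietly' under negation is not valid — the original leaves open that Jonas repainted the door some other way.
(c) Not entailed — the passage has Rosa spilling the broth, not Jonas.
(d) Entailed — 'Rosa spilled the broth' is causative; it entails the inchoative 'the broth spilled'.
(e) Entailed — this follows by dropping conjuncts from the spilling event's description.
(f) Not entailed — the passage has Rosa spilling the broth, not Jonas.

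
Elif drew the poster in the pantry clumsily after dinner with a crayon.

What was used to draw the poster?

'with a crayon' marks the instrument of the drawing event.

a crayon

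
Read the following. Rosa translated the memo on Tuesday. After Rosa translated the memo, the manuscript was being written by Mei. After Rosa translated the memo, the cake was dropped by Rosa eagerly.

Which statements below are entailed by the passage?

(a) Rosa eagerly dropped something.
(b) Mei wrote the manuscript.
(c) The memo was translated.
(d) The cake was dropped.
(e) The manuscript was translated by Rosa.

(a), (c), (d)

(a) Entailed — this follows by dropping conjuncts from the dropping event's description.
(b) Not entailed — 'was writing' is progressive on an accomplishment; it does not entail the completed 'wrote'.
(c) Entailed — every conjunct here is already in the original translating event.
(d) Entailed — every conjunct here is already in the original dropping event.
(e) Not entailed — Rosa translated the memo, not the manuscript; the manuscript belongs to the writing event.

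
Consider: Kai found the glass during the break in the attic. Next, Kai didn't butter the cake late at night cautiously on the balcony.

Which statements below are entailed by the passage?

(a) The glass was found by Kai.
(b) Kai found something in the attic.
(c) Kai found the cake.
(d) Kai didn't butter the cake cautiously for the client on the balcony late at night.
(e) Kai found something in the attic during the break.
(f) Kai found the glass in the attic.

(a), (b), (d), (e), (f)

(a) Entailed — this follows by dropping conjuncts from the finding event's description.
(b) Entailed — the original entails any weakening of itself; this just drops 'during the break' and generalizes the patient.
(c) Not entailed — Kai found the glass, not the cake; the cake belongs to the buttering event.
(d) Entailed — under negation, adding a further restriction is entailed: if no such buttering event occurred, none occurred for the client either.
(e) Entailed — generalizing the patient leaves a sub-description the original still satisfies.
(f) Entailed — dropping 'during the break' leaves a sub-description the original still satisfies.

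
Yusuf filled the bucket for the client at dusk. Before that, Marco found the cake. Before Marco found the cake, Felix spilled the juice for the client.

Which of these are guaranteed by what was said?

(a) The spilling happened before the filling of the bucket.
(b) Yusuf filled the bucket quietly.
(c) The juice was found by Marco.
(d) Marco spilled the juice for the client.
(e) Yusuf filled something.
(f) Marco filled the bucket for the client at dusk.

(a) Entailed — the narrative places the spilling before the filling.
(b) Not entailed — 'quietly' adds information not in the original event.
(c) Not entailed — Marco found the cake, not the juice; the juice belongs to the spilling event.
(d) Not entailed — the passage has Felix spilling the juice, not Marco.
(e) Entailed — dropping 'for the client', 'at dusk' and generalizing the patient leaves a sub-description the original still satisfies.
(f) Not entailed — the passage has Yusuf filling the bucket, not Marco.

(a), (e)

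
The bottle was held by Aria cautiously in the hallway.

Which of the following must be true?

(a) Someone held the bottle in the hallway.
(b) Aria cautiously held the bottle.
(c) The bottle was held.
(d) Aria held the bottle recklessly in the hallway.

(a) Entailed — dropping 'cautiously' and generalizing the agent leaves a sub-description the original still satisfies.
(b) Entailed — the original entails any weakening of itself; this just drops 'in the hallway'.
(c) Entailed — this follows by dropping conjuncts from the holding event's description.
(d) Not entailed — 'recklessly' adds a manner not in (and inconsistent with) the original.

(a), (b), (c)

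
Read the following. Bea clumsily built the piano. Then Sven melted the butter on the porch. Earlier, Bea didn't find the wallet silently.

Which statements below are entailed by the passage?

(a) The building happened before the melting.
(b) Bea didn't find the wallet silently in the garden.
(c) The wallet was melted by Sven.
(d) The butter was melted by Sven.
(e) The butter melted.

(a), (b), (d), (e)

(a) Entailed — the narrative places the building before the melting.
(b) Entailed — under negation, adding a further restriction is entailed: if no such finding event occurred, none occurred in the garden either.
(c) Not entailed — Sven melted the butter, not the wallet; the wallet belongs to the finding event.
(d) Entailed — dropping 'on the porch' leaves a sub-description the original still satisfies.
(e) Entailed — 'Sven melted the butter' is causative; it entails the inchoative 'the butter melted'.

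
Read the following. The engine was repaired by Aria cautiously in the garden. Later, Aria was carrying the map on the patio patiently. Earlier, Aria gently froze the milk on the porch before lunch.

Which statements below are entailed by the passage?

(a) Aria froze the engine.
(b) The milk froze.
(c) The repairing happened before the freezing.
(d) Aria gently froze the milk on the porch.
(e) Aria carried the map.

(b), (d), (e)

(a) Not entailed — Aria froze the milk, not the engine; the engine belongs to the repairing event.
(b) Entailed — 'Aria froze the milk' is causative; it entails the inchoative 'the milk froze'.
(c) Not entailed — the narrative doesn't order the repairing relative to the freezing.
(d) Entailed — dropping 'before lunch' leaves a sub-description the original still satisfies.
(e) Entailed — 'carry' is an activity; 'was carrying' entails that some carrying happened, so 'carried' holds.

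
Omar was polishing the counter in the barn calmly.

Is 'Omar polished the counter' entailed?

yes

'polish' is atelic; if Omar was polishing the counter, then Omar polished the counter (for some time).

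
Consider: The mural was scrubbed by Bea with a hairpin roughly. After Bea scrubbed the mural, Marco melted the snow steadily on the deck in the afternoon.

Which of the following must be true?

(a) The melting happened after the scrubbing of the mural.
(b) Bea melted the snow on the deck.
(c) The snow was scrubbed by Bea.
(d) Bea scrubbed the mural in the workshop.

(a)

(a) Entailed — the narrative places the scrubbing before the melting.
(b) Not entailed — the passage has Marco melting the snow, not Bea.
(c) Not entailed — Bea scrubbed the mural, not the snow; the snow belongs to the melting event.
(d) Not entailed — 'in the workshop' adds information not in the original event.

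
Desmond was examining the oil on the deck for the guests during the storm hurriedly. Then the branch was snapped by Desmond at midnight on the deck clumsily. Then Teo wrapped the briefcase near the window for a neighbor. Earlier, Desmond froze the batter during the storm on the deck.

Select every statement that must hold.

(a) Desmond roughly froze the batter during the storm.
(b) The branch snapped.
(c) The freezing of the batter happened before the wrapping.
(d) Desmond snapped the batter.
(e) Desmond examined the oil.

(b), (c), (e)

(a) Not entailed — 'roughly' adds information not in the original event.
(b) Entailed — 'Desmond snapped the branch' is causative; it entails the inchoative 'the branch snapped'.
(c) Entailed — the narrative places the freezing before the wrapping.
(d) Not entailed — Desmond snapped the branch, not the batter; the batter belongs to the freezing event.
(e) Entailed — 'examine' is an activity; 'was examining' entails that some examining happened, so 'examined' holds.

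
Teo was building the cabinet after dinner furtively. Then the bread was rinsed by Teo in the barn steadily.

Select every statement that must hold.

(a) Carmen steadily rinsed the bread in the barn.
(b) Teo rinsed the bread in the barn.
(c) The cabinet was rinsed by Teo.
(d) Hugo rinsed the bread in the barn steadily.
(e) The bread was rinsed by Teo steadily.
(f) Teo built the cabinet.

(a) Not entailed — the passage has Teo rinsing the bread, not Carmen.
(b) Entailed — the original entails any weakening of itself; this just drops 'steadily'.
(c) Not entailed — Teo rinsed the bread, not the cabinet; the cabinet belongs to the building event.
(d) Not entailed — the passage has Teo rinsing the bread, not Hugo.
(e) Entailed — this follows by dropping conjuncts from the rinsing event's description.
(f) Not entailed — 'was building' is progressive on an accomplishment; it does not entail the completed 'built'.

(b), (e)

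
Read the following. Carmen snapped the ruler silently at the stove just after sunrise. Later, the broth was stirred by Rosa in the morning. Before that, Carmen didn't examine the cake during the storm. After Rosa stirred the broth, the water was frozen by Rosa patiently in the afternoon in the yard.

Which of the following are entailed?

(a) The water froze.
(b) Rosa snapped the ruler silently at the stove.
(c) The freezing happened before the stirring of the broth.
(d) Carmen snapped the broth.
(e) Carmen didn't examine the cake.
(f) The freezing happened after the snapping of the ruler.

(a) Entailed — 'Rosa froze the water' is causative; it entails the inchoative 'the water froze'.
(b) Not entailed — the passage has Carmen snapping the ruler, not Rosa.
(c) Not entailed — the narrative places the stirring before the freezing, not after.
(d) Not entailed — Carmen snapped the ruler, not the broth; the broth belongs to the stirring event.
(e) Not entailed — dropping 'during the storm' under negation is not valid — the original leaves open that Carmen examined the cake some other way.
(f) Entailed — the narrative places the snapping before the freezing.

(a), (f)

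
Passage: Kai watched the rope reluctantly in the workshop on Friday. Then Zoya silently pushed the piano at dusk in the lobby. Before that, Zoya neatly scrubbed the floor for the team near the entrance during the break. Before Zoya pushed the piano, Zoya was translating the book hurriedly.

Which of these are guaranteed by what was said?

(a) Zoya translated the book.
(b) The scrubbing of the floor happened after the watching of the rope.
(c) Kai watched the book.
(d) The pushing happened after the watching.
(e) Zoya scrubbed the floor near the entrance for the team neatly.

(a) Not entailed — 'was translating' is progressive on an accomplishment; it does not entail the completed 'translated'.
(b) Not entailed — the narrative doesn't order the watching relative to the scrubbing.
(c) Not entailed — Kai watched the rope, not the book; the book belongs to the translating event.
(d) Entailed — the narrative places the watching before the pushing.
(e) Entailed — dropping 'during the break' leaves a sub-description the original still satisfies.

(d), (e)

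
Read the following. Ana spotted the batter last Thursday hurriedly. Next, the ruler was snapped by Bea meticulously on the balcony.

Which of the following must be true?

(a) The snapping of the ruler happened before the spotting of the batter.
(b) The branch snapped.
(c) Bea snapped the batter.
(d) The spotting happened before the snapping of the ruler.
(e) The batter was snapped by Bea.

(a) Not entailed — the narrative places the spotting before the snapping, not after.
(b) Not entailed — the ruler is what snapped, not the branch.
(c) Not entailed — Bea snapped the ruler, not the batter; the batter belongs to the spotting event.
(d) Entailed — the narrative places the spotting before the snapping.
(e) Not entailed — Bea snapped the ruler, not the batter; the batter belongs to the spotting event.

(d)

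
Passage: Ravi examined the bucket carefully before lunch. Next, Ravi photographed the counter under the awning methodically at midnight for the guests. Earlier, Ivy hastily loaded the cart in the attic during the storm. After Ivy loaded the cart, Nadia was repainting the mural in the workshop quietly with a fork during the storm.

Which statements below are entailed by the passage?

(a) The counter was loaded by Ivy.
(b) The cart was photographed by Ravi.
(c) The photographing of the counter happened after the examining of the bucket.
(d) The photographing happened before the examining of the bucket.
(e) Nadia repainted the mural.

(c)

(a) Not entailed — Ivy loaded the cart, not the counter; the counter belongs to the photographing event.
(b) Not entailed — Ravi photographed the counter, not the cart; the cart belongs to the loading event.
(c) Entailed — the narrative places the examining before the photographing.
(d) Not entailed — the narrative places the examining before the photographing, not after.
(e) Not entailed — 'was repainting' is progressive on an accomplishment; it does not entail the completed 'repainted'.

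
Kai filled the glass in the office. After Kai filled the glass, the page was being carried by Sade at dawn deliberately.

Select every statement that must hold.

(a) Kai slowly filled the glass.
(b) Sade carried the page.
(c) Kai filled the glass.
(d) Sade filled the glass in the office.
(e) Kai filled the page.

(a) Not entailed — 'slowly' adds information not in the original event.
(b) Entailed — 'carry' is an activity; 'was carrying' entails that some carrying happened, so 'carried' holds.
(c) Entailed — this follows by dropping conjuncts from the filling event's description.
(d) Not entailed — the passage has Kai filling the glass, not Sade.
(e) Not entailed — Kai filled the glass, not the page; the page belongs to the carrying event.

(b), (c)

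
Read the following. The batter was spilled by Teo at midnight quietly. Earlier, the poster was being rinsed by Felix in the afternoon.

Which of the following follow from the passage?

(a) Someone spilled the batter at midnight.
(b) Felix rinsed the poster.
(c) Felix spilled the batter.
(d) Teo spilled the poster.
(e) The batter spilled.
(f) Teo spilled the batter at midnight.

(a) Entailed — the original entails any weakening of itself; this just drops 'quietly' and generalizes the agent.
(b) Entailed — 'rinse' is an activity; 'was rinsing' entails that some rinsing happened, so 'rinsed' holds.
(c) Not entailed — the passage has Teo spilling the batter, not Felix.
(d) Not entailed — Teo spilled the batter, not the poster; the poster belongs to the rinsing event.
(e) Entailed — 'Teo spilled the batter' is causative; it entails the inchoative 'the batter spilled'.
(f) Entailed — dropping 'quietly' leaves a sub-description the original still satisfies.

(a), (b), (e), (f)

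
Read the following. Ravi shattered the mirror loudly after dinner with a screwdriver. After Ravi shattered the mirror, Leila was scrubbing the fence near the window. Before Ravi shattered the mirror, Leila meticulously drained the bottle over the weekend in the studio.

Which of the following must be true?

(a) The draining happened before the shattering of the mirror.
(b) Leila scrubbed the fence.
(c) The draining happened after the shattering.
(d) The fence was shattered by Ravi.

(a) Entailed — the narrative places the draining before the shattering.
(b) Entailed — 'scrub' is an activity; 'was scrubbing' entails that some scrubbing happened, so 'scrubbed' holds.
(c) Not entailed — the narrative places the draining before the shattering, not after.
(d) Not entailed — Ravi shattered the mirror, not the fence; the fence belongs to the scrubbing event.

(a), (b)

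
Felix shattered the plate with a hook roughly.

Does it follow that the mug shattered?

no

Nothing is said about any mug; only the plate is affected.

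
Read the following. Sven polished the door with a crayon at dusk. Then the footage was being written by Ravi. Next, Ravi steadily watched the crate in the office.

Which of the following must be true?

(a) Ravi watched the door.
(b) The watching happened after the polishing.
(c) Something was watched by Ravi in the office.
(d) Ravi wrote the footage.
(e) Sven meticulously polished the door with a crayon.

(a) Not entailed — Ravi watched the crate, not the door; the door belongs to the polishing event.
(b) Entailed — the narrative places the polishing before the watching.
(c) Entailed — this follows by dropping conjuncts from the watching event's description.
(d) Not entailed — 'was writing' is progressive on an accomplishment; it does not entail the completed 'wrote'.
(e) Not entailed — 'meticulously' adds information not in the original event.

(b), (c)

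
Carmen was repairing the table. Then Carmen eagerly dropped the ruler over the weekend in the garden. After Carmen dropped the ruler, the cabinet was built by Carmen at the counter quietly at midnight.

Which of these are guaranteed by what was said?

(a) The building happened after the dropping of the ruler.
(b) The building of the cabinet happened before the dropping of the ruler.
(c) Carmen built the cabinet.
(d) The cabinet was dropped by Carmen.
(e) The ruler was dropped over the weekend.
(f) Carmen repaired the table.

(a) Entailed — the narrative places the dropping before the building.
(b) Not entailed — the narrative places the dropping before the building, not after.
(c) Entailed — every conjunct here is already in the original building event.
(d) Not entailed — Carmen dropped the ruler, not the cabinet; the cabinet belongs to the building event.
(e) Entailed — this follows by dropping conjuncts from the dropping event's description.
(f) Not entailed — 'was repairing' is progressive on an accomplishment; it does not entail the completed 'repaired'.

(a), (c), (e)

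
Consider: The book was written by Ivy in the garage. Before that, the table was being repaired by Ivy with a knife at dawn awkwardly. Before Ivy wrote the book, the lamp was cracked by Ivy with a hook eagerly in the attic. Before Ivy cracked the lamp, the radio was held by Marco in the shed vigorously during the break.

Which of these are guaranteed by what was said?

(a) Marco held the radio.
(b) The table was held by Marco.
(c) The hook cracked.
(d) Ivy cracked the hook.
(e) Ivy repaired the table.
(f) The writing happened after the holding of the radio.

(a), (f)

(a) Entailed — the original entails any weakening of itself; this just drops 'vigorously', 'during the break', 'in the shed'.
(b) Not entailed — Marco held the radio, not the table; the table belongs to the repairing event.
(c) Not entailed — the lamp is what cracked, not the hook.
(d) Not entailed — the hook is the instrument, not what was cracked.
(e) Not entailed — 'was repairing' is progressive on an accomplishment; it does not entail the completed 'repaired'.
(f) Entailed — the narrative places the holding before the writing.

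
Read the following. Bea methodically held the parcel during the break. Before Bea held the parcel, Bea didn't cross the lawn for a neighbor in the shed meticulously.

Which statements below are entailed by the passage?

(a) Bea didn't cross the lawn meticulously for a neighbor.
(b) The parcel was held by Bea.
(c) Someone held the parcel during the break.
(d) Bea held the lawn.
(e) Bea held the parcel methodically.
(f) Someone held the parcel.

(a) Not entailed — dropping 'in the shed' under negation is not valid — the original leaves open that Bea crossed the lawn some other way.
(b) Entailed — every conjunct here is already in the original holding event.
(c) Entailed — every conjunct here is already in the original holding event.
(d) Not entailed — Bea held the parcel, not the lawn; the lawn belongs to the crossing event.
(e) Entailed — the original entails any weakening of itself; this just drops 'during the break'.
(f) Entailed — this follows by dropping conjuncts from the holding event's description.

(b), (c), (e), (f)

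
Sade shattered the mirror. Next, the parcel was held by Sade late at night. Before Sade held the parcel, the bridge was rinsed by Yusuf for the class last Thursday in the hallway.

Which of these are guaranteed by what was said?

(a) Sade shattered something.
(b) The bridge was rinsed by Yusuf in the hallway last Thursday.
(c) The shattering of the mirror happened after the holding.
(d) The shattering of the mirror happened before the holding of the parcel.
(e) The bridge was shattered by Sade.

(a), (b), (d)

(a) Entailed — every conjunct here is already in the original shattering event.
(b) Entailed — the original entails any weakening of itself; this just drops 'for the class'.
(c) Not entailed — the narrative places the shattering before the holding, not after.
(d) Entailed — the narrative places the shattering before the holding.
(e) Not entailed — Sade shattered the mirror, not the bridge; the bridge belongs to the rinsing event.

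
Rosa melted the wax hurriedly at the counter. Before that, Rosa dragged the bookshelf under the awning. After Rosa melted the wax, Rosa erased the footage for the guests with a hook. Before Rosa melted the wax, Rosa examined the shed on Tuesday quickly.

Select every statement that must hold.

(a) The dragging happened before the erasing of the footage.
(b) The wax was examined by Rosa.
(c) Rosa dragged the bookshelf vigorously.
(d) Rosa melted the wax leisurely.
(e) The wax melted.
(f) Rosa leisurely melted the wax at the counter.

(a) Entailed — the narrative places the dragging before the erasing.
(b) Not entailed — Rosa examined the shed, not the wax; the wax belongs to the melting event.
(c) Not entailed — 'vigorously' adds information not in the original event.
(d) Not entailed — 'leisurely' adds a manner not in (and inconsistent with) the original.
(e) Entailed — 'Rosa melted the wax' is causative; it entails the inchoative 'the wax melted'.
(f) Not entailed — 'leisurely' adds a manner not in (and inconsistent with) the original.

(a), (e)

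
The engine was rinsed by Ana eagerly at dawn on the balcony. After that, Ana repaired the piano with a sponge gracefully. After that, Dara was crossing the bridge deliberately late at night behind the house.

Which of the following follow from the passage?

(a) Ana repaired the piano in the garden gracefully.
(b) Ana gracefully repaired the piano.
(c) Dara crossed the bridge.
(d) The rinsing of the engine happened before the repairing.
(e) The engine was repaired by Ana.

(a) Not entailed — 'in the garden' adds information not in the original event.
(b) Entailed — the original entails any weakening of itself; this just drops 'with a sponge'.
(c) Not entailed — 'was crossing' is progressive on an accomplishment; it does not entail the completed 'crossed'.
(d) Entailed — the narrative places the rinsing before the repairing.
(e) Not entailed — Ana repaired the piano, not the engine; the engine belongs to the rinsing event.

(b), (d)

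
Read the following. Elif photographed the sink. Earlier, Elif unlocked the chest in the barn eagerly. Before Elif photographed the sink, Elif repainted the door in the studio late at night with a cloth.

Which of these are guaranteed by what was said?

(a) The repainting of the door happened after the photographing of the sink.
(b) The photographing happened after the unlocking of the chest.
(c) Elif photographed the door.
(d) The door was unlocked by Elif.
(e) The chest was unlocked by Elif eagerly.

(b), (e)

(a) Not entailed — the narrative places the repainting before the photographing, not after.
(b) Entailed — the narrative places the unlocking before the photographing.
(c) Not entailed — Elif photographed the sink, not the door; the door belongs to the repainting event.
(d) Not entailed — Elif unlocked the chest, not the door; the door belongs to the repainting event.
(e) Entailed — dropping 'in the barn' leaves a sub-description the original still satisfies.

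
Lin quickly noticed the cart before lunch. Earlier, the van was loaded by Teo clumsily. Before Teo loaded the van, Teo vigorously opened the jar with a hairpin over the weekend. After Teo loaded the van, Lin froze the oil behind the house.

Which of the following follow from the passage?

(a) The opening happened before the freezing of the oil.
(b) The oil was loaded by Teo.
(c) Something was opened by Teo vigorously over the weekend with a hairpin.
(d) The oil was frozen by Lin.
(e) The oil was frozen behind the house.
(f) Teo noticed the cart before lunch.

(a) Entailed — the narrative places the opening before the freezing.
(b) Not entailed — Teo loaded the van, not the oil; the oil belongs to the freezing event.
(c) Entailed — generalizing the patient leaves a sub-description the original still satisfies.
(d) Entailed — this follows by dropping conjuncts from the freezing event's description.
(e) Entailed — this follows by dropping conjuncts from the freezing event's description.
(f) Not entailed — the passage has Lin noticing the cart, not Teo.

(a), (c), (d), (e)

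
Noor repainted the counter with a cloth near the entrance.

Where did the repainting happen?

near the entrance

'near the entrance' marks the location of the repainting event.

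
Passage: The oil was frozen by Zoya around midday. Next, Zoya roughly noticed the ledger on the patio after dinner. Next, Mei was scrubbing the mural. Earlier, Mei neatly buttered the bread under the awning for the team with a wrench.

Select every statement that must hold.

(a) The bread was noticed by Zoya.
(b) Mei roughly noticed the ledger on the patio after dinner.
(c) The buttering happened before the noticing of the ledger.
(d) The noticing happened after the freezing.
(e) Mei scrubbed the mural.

(d), (e)

(a) Not entailed — Zoya noticed the ledger, not the bread; the bread belongs to the buttering event.
(b) Not entailed — the passage has Zoya noticing the ledger, not Mei.
(c) Not entailed — the narrative doesn't order the buttering relative to the noticing.
(d) Entailed — the narrative places the freezing before the noticing.
(e) Entailed — 'scrub' is an activity; 'was scrubbing' entails that some scrubbing happened, so 'scrubbed' holds.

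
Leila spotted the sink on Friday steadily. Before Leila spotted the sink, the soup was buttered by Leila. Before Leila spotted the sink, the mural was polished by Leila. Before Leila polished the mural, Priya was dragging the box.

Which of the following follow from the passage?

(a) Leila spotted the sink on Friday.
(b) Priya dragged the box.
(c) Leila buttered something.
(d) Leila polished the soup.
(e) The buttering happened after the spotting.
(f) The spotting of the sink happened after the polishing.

(a), (b), (c), (f)

(a) Entailed — every conjunct here is already in the original spotting event.
(b) Entailed — 'drag' is an activity; 'was dragging' entails that some dragging happened, so 'dragged' holds.
(c) Entailed — generalizing the patient leaves a sub-description the original still satisfies.
(d) Not entailed — Leila polished the mural, not the soup; the soup belongs to the buttering event.
(e) Not entailed — the narrative places the buttering before the spotting, not after.
(f) Entailed — the narrative places the polishing before the spotting.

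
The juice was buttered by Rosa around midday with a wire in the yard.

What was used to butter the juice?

a wire

'with a wire' marks the instrument of the buttering event.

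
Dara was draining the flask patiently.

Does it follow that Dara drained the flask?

'was draining' is progressive; for an accomplishment like 'drain the flask', it doesn't entail completion.

no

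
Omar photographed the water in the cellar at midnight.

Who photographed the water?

'Omar' marks the agent of the photographing event.

Omar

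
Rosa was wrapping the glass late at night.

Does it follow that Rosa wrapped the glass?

no

'was wrapping' is progressive; for an accomplishment like 'wrap the glass', it doesn't entail completion.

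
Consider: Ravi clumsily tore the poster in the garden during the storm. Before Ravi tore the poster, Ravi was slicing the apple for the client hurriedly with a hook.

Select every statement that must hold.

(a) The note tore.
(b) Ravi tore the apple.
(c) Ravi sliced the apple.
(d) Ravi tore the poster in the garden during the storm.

(a) Not entailed — the poster is what tore, not the note.
(b) Not entailed — Ravi tore the poster, not the apple; the apple belongs to the slicing event.
(c) Not entailed — 'was slicing' is progressive on an accomplishment; it does not entail the completed 'sliced'.
(d) Entailed — this follows by dropping conjuncts from the tearing event's description.

(d)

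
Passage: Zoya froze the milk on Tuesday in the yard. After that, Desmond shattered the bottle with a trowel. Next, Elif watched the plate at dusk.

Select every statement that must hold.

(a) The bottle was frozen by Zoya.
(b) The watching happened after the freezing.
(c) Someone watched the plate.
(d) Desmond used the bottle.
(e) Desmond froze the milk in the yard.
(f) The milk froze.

(b), (c), (f)

(a) Not entailed — Zoya froze the milk, not the bottle; the bottle belongs to the shattering event.
(b) Entailed — the narrative places the freezing before the watching.
(c) Entailed — dropping 'at dusk' and generalizing the agent leaves a sub-description the original still satisfies.
(d) Not entailed — the bottle is the patient, not an instrument — Desmond used a trowel.
(e) Not entailed — the passage has Zoya freezing the milk, not Desmond.
(f) Entailed — 'Zoya froze the milk' is causative; it entails the inchoative 'the milk froze'.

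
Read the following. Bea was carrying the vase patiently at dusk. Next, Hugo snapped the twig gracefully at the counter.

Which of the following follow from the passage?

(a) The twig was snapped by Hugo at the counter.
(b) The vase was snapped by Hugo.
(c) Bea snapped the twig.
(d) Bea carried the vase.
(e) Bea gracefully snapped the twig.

(a), (d)

(a) Entailed — this follows by dropping conjuncts from the snapping event's description.
(b) Not entailed — Hugo snapped the twig, not the vase; the vase belongs to the carrying event.
(c) Not entailed — the passage has Hugo snapping the twig, not Bea.
(d) Entailed — 'carry' is an activity; 'was carrying' entails that some carrying happened, so 'carried' holds.
(e) Not entailed — the passage has Hugo snapping the twig, not Bea.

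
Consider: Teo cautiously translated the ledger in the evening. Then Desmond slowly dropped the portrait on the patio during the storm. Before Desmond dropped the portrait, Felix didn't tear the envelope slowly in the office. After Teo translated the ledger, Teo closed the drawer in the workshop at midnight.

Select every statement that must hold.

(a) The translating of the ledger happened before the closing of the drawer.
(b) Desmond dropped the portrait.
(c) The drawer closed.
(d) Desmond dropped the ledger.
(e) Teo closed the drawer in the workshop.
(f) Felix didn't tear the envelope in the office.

(a), (b), (c), (e)

(a) Entailed — the narrative places the translating before the closing.
(b) Entailed — this follows by dropping conjuncts from the dropping event's description.
(c) Entailed — 'Teo closed the drawer' is causative; it entails the inchoative 'the drawer closed'.
(d) Not entailed — Desmond dropped the portrait, not the ledger; the ledger belongs to the translating event.
(e) Entailed — dropping 'at midnight' leaves a sub-description the original still satisfies.
(f) Not entailed — dropping 'slowly' under negation is not valid — the original leaves open that Felix tore the envelope some other way.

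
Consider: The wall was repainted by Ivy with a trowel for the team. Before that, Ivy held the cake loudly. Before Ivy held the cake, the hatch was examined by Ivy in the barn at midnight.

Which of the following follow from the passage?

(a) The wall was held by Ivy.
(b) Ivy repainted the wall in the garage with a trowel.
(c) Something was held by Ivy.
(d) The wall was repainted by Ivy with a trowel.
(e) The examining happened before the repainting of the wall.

(a) Not entailed — Ivy held the cake, not the wall; the wall belongs to the repainting event.
(b) Not entailed — 'in the garage' adds information not in the original event.
(c) Entailed — this follows by dropping conjuncts from the holding event's description.
(d) Entailed — every conjunct here is already in the original repainting event.
(e) Entailed — the narrative places the examining before the repainting.

(c), (d), (e)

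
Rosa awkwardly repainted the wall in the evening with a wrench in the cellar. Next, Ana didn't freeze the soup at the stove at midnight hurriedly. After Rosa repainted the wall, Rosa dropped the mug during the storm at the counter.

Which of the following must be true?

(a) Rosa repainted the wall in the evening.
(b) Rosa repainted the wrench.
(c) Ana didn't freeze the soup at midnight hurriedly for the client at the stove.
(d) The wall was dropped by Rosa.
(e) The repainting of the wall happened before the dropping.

(a), (c), (e)

(a) Entailed — every conjunct here is already in the original repainting event.
(b) Not entailed — the wrench is the instrument, not what was repainted.
(c) Entailed — under negation, adding a further restriction is entailed: if no such freezing event occurred, none occurred for the client either.
(d) Not entailed — Rosa dropped the mug, not the wall; the wall belongs to the repainting event.
(e) Entailed — the narrative places the repainting before the dropping.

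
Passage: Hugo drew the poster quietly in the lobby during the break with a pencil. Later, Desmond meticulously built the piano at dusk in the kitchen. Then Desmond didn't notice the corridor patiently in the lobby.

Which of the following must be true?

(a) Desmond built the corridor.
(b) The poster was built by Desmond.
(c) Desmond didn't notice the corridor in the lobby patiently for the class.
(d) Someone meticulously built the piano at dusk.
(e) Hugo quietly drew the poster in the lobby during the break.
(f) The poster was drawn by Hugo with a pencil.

(c), (d), (e), (f)

(a) Not entailed — Desmond built the piano, not the corridor; the corridor belongs to the noticing event.
(b) Not entailed — Desmond built the piano, not the poster; the poster belongs to the drawing event.
(c) Entailed — under negation, adding a further restriction is entailed: if no such noticing event occurred, none occurred for the class either.
(d) Entailed — dropping 'in the kitchen' and generalizing the agent leaves a sub-description the original still satisfies.
(e) Entailed — the original entails any weakening of itself; this just drops 'with a pencil'.
(f) Entailed — this follows by dropping conjuncts from the drawing event's description.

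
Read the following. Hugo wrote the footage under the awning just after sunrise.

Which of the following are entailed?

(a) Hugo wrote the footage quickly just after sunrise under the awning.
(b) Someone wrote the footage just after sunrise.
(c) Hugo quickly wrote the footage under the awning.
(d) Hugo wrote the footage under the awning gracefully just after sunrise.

(b)

(a) Not entailed — 'quickly' adds information not in the original event.
(b) Entailed — dropping 'under the awning' and generalizing the agent leaves a sub-description the original still satisfies.
(c) Not entailed — 'quickly' adds information not in the original event.
(d) Not entailed — 'gracefully' adds information not in the original event.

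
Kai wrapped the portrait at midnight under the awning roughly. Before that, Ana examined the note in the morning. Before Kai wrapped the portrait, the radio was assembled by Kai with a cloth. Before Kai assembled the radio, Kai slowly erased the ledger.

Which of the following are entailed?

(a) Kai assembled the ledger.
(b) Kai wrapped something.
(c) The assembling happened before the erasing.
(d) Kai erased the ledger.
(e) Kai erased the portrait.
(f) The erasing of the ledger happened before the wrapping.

(b), (d), (f)

(a) Not entailed — Kai assembled the radio, not the ledger; the ledger belongs to the erasing event.
(b) Entailed — this follows by dropping conjuncts from the wrapping event's description.
(c) Not entailed — the narrative places the erasing before the assembling, not after.
(d) Entailed — every conjunct here is already in the original erasing event.
(e) Not entailed — Kai erased the ledger, not the portrait; the portrait belongs to the wrapping event.
(f) Entailed — the narrative places the erasing before the wrapping.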